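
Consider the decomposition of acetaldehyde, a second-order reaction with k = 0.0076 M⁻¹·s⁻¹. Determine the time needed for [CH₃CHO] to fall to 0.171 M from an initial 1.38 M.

674.1 s

Step 1: For second-order: t = (1/[CH₃CHO] - 1/[CH₃CHO]₀)/k
Step 2: t = (1/0.171 - 1/1.38)/0.0076
Step 3: t = (5.848 - 0.7246)/0.0076
Step 4: t = 5.123/0.0076 = 674.1 s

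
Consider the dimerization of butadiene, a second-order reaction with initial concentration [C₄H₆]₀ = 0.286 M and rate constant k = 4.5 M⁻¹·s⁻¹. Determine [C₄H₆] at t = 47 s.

0.004651 M

Step 1: For a second-order reaction: 1/[C₄H₆] = 1/[C₄H₆]₀ + kt
Step 2: 1/[C₄H₆] = 1/0.286 + 4.5 × 47
Step 3: 1/[C₄H₆] = 3.497 + 211.5 = 215
Step 4: [C₄H₆] = 1/215 = 0.004651 M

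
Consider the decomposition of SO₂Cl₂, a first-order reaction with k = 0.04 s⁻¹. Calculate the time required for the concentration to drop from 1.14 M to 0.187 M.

45.19 s

Step 1: For first-order: t = ln([SO₂Cl₂]₀/[SO₂Cl₂])/k
Step 2: t = ln(1.14/0.187)/0.04
Step 3: t = ln(6.096)/0.04
Step 4: t = 1.808/0.04 = 45.19 s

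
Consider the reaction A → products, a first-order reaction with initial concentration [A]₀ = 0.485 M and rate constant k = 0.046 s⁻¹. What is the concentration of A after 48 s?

0.05331 M

Step 1: For a first-order reaction: [A] = [A]₀ × e^(-kt)
Step 2: [A] = 0.485 × e^(-0.046 × 48)
Step 3: [A] = 0.485 × e^(-2.208)
Step 4: [A] = 0.485 × 0.10992 = 0.05331 M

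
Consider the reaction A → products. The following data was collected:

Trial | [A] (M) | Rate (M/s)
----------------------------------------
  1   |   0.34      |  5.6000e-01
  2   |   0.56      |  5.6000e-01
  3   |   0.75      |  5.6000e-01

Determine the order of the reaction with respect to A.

zeroth order (0)

Step 1: Compare trials - when concentration changes, rate stays constant.
Step 2: rate₂/rate₁ = 5.6000e-01/5.6000e-01 = 1
Step 3: [A]₂/[A]₁ = 0.56/0.34 = 1.647
Step 4: Since rate ratio ≈ (conc ratio)^0, the reaction is zeroth order.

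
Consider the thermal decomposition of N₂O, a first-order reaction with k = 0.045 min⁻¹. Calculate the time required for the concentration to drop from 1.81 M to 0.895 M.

15.65 min

Step 1: For first-order: t = ln([N₂O]₀/[N₂O])/k
Step 2: t = ln(1.81/0.895)/0.045
Step 3: t = ln(2.022)/0.045
Step 4: t = 0.7043/0.045 = 15.65 min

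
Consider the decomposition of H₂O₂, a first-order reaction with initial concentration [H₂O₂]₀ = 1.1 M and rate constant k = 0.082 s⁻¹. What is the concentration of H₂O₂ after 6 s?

0.6725 M

Step 1: For a first-order reaction: [H₂O₂] = [H₂O₂]₀ × e^(-kt)
Step 2: [H₂O₂] = 1.1 × e^(-0.082 × 6)
Step 3: [H₂O₂] = 1.1 × e^(-0.492)
Step 4: [H₂O₂] = 1.1 × 0.611402 = 0.6725 M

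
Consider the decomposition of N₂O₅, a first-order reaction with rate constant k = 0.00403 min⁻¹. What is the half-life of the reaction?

172 min

Step 1: For a first-order reaction, t₁/₂ = ln(2)/k
Step 2: t₁/₂ = ln(2)/0.00403
Step 3: t₁/₂ = 0.6931/0.00403 = 172 min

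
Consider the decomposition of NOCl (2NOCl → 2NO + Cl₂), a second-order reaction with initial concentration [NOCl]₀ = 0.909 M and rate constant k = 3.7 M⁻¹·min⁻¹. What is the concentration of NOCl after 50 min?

0.005373 M

Step 1: For a second-order reaction: 1/[NOCl] = 1/[NOCl]₀ + kt
Step 2: 1/[NOCl] = 1/0.909 + 3.7 × 50
Step 3: 1/[NOCl] = 1.1 + 185 = 186.1
Step 4: [NOCl] = 1/186.1 = 0.005373 M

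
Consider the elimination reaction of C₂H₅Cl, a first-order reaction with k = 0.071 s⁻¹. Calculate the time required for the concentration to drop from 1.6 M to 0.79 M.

9.94 s

Step 1: For first-order: t = ln([C₂H₅Cl]₀/[C₂H₅Cl])/k
Step 2: t = ln(1.6/0.79)/0.071
Step 3: t = ln(2.025)/0.071
Step 4: t = 0.7057/0.071 = 9.94 s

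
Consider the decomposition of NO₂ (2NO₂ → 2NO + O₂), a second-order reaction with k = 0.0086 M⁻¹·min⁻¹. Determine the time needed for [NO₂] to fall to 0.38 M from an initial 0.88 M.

173.9 min

Step 1: For second-order: t = (1/[NO₂] - 1/[NO₂]₀)/k
Step 2: t = (1/0.38 - 1/0.88)/0.0086
Step 3: t = (2.632 - 1.136)/0.0086
Step 4: t = 1.495/0.0086 = 173.9 min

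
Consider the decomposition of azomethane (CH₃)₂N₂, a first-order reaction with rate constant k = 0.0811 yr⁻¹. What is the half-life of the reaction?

8.547 yr

Step 1: For a first-order reaction, t₁/₂ = ln(2)/k
Step 2: t₁/₂ = ln(2)/0.0811
Step 3: t₁/₂ = 0.6931/0.0811 = 8.547 yr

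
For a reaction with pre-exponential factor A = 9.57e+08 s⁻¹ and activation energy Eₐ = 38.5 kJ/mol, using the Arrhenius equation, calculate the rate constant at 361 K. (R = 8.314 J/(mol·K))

2.57e+03 s⁻¹

Step 1: Use the Arrhenius equation: k = A × exp(-Eₐ/RT)
Step 2: Convert Eₐ to J/mol: 38.5 kJ/mol = 38500 J/mol
Step 3: Calculate the exponent: -Eₐ/(RT) = -38500/(8.314 × 361) = -12.82754
Step 4: k = 9.57e+08 × exp(-12.82754)
Step 5: k = 9.57e+08 × 2.68578e-06 = 2.5703e+03 s⁻¹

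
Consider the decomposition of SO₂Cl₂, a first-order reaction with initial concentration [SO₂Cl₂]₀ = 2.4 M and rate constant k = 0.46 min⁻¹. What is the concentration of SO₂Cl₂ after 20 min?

0.0002425 M

Step 1: For a first-order reaction: [SO₂Cl₂] = [SO₂Cl₂]₀ × e^(-kt)
Step 2: [SO₂Cl₂] = 2.4 × e^(-0.46 × 20)
Step 3: [SO₂Cl₂] = 2.4 × e^(-9.2)
Step 4: [SO₂Cl₂] = 2.4 × 0.000101039 = 0.0002425 M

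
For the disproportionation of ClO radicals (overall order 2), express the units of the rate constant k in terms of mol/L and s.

(mol/L)⁻¹·s⁻¹

Step 1: For overall order n, rate = k × (concentration)^n.
Step 2: Rate has units mol/L·s⁻¹; concentration term has units (mol/L)^2.
Step 3: k = rate / (concentration)^n, so units of k = (mol/L)^(1-2)·s⁻¹ = (mol/L)⁻¹·s⁻¹.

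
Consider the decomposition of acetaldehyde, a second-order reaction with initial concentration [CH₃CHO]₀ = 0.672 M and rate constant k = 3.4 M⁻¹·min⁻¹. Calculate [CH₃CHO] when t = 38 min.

0.007652 M

Step 1: For a second-order reaction: 1/[CH₃CHO] = 1/[CH₃CHO]₀ + kt
Step 2: 1/[CH₃CHO] = 1/0.672 + 3.4 × 38
Step 3: 1/[CH₃CHO] = 1.488 + 129.2 = 130.7
Step 4: [CH₃CHO] = 1/130.7 = 0.007652 M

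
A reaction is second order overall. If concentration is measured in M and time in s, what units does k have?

M⁻¹·s⁻¹

Step 1: For overall order n, rate = k × (concentration)^n.
Step 2: Rate has units M·s⁻¹; concentration term has units M^2.
Step 3: k = rate / (concentration)^n, so units of k = M^(1-2)·s⁻¹ = M⁻¹·s⁻¹.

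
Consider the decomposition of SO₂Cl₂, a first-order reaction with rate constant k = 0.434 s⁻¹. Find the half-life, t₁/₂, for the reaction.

1.597 s

Step 1: For a first-order reaction, t₁/₂ = ln(2)/k
Step 2: t₁/₂ = ln(2)/0.434
Step 3: t₁/₂ = 0.6931/0.434 = 1.597 s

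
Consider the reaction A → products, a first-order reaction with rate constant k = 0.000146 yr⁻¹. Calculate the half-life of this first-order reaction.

4748 yr

Step 1: For a first-order reaction, t₁/₂ = ln(2)/k
Step 2: t₁/₂ = ln(2)/0.000146
Step 3: t₁/₂ = 0.6931/0.000146 = 4748 yr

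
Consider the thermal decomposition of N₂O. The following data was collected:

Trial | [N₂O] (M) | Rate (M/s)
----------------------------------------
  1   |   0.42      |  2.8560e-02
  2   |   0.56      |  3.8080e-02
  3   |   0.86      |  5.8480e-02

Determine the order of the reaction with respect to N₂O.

first order (1)

Step 1: Compare trials to find order n where rate₂/rate₁ = ([N₂O]₂/[N₂O]₁)^n
Step 2: rate₂/rate₁ = 3.8080e-02/2.8560e-02 = 1.333
Step 3: [N₂O]₂/[N₂O]₁ = 0.56/0.42 = 1.333
Step 4: n = ln(1.333)/ln(1.333) = 1.00 ≈ 1
Step 5: The reaction is first order in N₂O.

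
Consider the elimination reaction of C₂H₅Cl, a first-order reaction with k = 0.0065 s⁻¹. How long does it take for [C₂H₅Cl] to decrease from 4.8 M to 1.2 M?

213.3 s

Step 1: For first-order: t = ln([C₂H₅Cl]₀/[C₂H₅Cl])/k
Step 2: t = ln(4.8/1.2)/0.0065
Step 3: t = ln(4)/0.0065
Step 4: t = 1.386/0.0065 = 213.3 s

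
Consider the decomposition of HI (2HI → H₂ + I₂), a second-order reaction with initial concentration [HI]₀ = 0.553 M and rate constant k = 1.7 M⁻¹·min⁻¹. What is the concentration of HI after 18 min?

0.03086 M

Step 1: For a second-order reaction: 1/[HI] = 1/[HI]₀ + kt
Step 2: 1/[HI] = 1/0.553 + 1.7 × 18
Step 3: 1/[HI] = 1.808 + 30.6 = 32.41
Step 4: [HI] = 1/32.41 = 0.03086 M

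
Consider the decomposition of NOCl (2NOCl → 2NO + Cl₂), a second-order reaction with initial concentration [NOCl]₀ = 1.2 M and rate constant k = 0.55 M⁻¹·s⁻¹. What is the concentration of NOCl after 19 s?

0.08863 M

Step 1: For a second-order reaction: 1/[NOCl] = 1/[NOCl]₀ + kt
Step 2: 1/[NOCl] = 1/1.2 + 0.55 × 19
Step 3: 1/[NOCl] = 0.8333 + 10.45 = 11.28
Step 4: [NOCl] = 1/11.28 = 0.08863 M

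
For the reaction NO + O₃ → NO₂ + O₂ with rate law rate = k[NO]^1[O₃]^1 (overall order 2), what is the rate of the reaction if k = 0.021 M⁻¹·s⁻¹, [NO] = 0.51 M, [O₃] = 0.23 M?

0.002463 M/s

Step 1: The rate law is rate = k[NO]^1[O₃]^1, overall order = 1+1 = 2
Step 2: Substitute values: rate = 0.021 × (0.51)^1 × (0.23)^1
Step 3: rate = 0.021 × 0.51 × 0.23 = 0.0024633 M/s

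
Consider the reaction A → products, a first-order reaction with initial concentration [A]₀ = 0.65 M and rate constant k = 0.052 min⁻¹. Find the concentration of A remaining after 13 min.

0.3306 M

Step 1: For a first-order reaction: [A] = [A]₀ × e^(-kt)
Step 2: [A] = 0.65 × e^(-0.052 × 13)
Step 3: [A] = 0.65 × e^(-0.676)
Step 4: [A] = 0.65 × 0.508648 = 0.3306 M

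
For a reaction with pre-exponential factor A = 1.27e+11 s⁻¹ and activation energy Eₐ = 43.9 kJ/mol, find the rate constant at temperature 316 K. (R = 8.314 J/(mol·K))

7.03e+03 s⁻¹

Step 1: Use the Arrhenius equation: k = A × exp(-Eₐ/RT)
Step 2: Convert Eₐ to J/mol: 43.9 kJ/mol = 43900 J/mol
Step 3: Calculate the exponent: -Eₐ/(RT) = -43900/(8.314 × 316) = -16.70965
Step 4: k = 1.27e+11 × exp(-16.70965)
Step 5: k = 1.27e+11 × 5.53466e-08 = 7.0290e+03 s⁻¹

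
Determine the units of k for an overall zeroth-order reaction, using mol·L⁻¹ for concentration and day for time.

mol·L⁻¹·day⁻¹

Step 1: For overall order n, rate = k × (concentration)^n.
Step 2: Rate has units mol·L⁻¹·day⁻¹; concentration term has units (mol·L⁻¹)^0.
Step 3: k = rate / (concentration)^n, so units of k = (mol·L⁻¹)^(1-0)·day⁻¹ = mol·L⁻¹·day⁻¹.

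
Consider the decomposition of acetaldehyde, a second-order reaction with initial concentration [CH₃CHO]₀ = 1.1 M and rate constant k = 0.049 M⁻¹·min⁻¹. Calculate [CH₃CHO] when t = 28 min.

0.4384 M

Step 1: For a second-order reaction: 1/[CH₃CHO] = 1/[CH₃CHO]₀ + kt
Step 2: 1/[CH₃CHO] = 1/1.1 + 0.049 × 28
Step 3: 1/[CH₃CHO] = 0.9091 + 1.372 = 2.281
Step 4: [CH₃CHO] = 1/2.281 = 0.4384 M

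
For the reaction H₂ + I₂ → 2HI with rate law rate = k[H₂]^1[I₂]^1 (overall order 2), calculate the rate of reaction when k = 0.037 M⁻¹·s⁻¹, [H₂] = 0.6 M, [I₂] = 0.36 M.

0.007992 M/s

Step 1: The rate law is rate = k[H₂]^1[I₂]^1, overall order = 1+1 = 2
Step 2: Substitute values: rate = 0.037 × (0.6)^1 × (0.36)^1
Step 3: rate = 0.037 × 0.6 × 0.36 = 0.007992 M/s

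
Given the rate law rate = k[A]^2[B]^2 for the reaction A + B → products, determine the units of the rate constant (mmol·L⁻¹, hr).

(mmol·L⁻¹)⁻³·hr⁻¹

Step 1: Overall order = 2 + 2 = 4.
Step 2: rate has units mmol·L⁻¹·hr⁻¹; [A]^2[B]^2 has units (mmol·L⁻¹)^4.
Step 3: k = rate/([A]^2[B]^2), so units of k = (mmol·L⁻¹)^(1-4)·hr⁻¹ = (mmol·L⁻¹)⁻³·hr⁻¹.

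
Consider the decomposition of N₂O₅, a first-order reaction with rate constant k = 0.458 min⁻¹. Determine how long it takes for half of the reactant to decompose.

1.513 min

Step 1: For a first-order reaction, t₁/₂ = ln(2)/k
Step 2: t₁/₂ = ln(2)/0.458
Step 3: t₁/₂ = 0.6931/0.458 = 1.513 min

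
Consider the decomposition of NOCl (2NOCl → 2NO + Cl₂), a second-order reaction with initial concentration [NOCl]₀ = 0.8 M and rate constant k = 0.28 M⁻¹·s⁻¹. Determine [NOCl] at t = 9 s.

0.2653 M

Step 1: For a second-order reaction: 1/[NOCl] = 1/[NOCl]₀ + kt
Step 2: 1/[NOCl] = 1/0.8 + 0.28 × 9
Step 3: 1/[NOCl] = 1.25 + 2.52 = 3.77
Step 4: [NOCl] = 1/3.77 = 0.2653 M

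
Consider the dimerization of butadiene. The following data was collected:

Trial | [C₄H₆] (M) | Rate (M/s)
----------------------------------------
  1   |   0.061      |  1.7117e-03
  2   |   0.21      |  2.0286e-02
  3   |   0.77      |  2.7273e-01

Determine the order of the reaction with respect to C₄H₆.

second order (2)

Step 1: Compare trials to find order n where rate₂/rate₁ = ([C₄H₆]₂/[C₄H₆]₁)^n
Step 2: rate₂/rate₁ = 2.0286e-02/1.7117e-03 = 11.85
Step 3: [C₄H₆]₂/[C₄H₆]₁ = 0.21/0.061 = 3.443
Step 4: n = ln(11.85)/ln(3.443) = 2.00 ≈ 2
Step 5: The reaction is second order in C₄H₆.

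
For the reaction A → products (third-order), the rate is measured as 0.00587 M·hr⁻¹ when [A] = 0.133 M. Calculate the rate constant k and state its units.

2.495 M⁻²·hr⁻¹

Step 1: rate = k[A]^3, so k = rate / [A]^3.
Step 2: k = 0.00587 / (0.133)^3 = 0.00587 / 0.002353.
Step 3: k = 2.495 M⁻²·hr⁻¹.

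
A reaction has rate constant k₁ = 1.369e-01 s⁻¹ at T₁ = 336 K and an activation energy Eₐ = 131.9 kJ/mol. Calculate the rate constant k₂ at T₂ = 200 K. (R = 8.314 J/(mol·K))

1.557e-15 s⁻¹

Step 1: Use the two-temperature Arrhenius form: ln(k₂/k₁) = -Eₐ/R × (1/T₂ - 1/T₁)
Step 2: Convert Eₐ to J/mol: 131.9 kJ/mol = 131900 J/mol
Step 3: 1/T₂ - 1/T₁ = 1/200 - 1/336 = 2.023810e-03 K⁻¹
Step 4: ln(k₂/k₁) = -131900/8.314 × 2.023810e-03 = -32.10735
Step 5: k₂ = k₁ × exp(-32.10735) = 1.369e-01 × 1.13751e-14 = 1.557e-15 s⁻¹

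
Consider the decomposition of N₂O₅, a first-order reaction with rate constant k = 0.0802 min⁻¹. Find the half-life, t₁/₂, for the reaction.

8.643 min

Step 1: For a first-order reaction, t₁/₂ = ln(2)/k
Step 2: t₁/₂ = ln(2)/0.0802
Step 3: t₁/₂ = 0.6931/0.0802 = 8.643 min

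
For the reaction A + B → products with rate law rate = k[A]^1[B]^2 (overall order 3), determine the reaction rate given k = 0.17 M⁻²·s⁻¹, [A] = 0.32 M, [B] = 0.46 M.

0.01151 M/s

Step 1: The rate law is rate = k[A]^1[B]^2, overall order = 1+2 = 3
Step 2: Substitute values: rate = 0.17 × (0.32)^1 × (0.46)^2
Step 3: rate = 0.17 × 0.32 × 0.2116 = 0.011511 M/s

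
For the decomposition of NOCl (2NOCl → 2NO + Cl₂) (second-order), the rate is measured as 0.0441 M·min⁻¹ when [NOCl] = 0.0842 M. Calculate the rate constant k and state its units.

6.22 M⁻¹·min⁻¹

Step 1: rate = k[NOCl]^2, so k = rate / [NOCl]^2.
Step 2: k = 0.0441 / (0.0842)^2 = 0.0441 / 0.00709.
Step 3: k = 6.22 M⁻¹·min⁻¹.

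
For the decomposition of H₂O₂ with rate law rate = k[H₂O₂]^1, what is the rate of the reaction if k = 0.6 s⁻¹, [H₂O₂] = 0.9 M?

0.54 M/s

Step 1: Identify the rate law: rate = k[H₂O₂]^1
Step 2: Substitute values: rate = 0.6 × (0.9)^1
Step 3: Calculate: rate = 0.6 × 0.9 = 0.54 M/s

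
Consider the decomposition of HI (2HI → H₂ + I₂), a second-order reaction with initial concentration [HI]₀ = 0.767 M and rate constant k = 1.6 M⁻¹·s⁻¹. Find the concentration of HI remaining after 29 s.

0.02096 M

Step 1: For a second-order reaction: 1/[HI] = 1/[HI]₀ + kt
Step 2: 1/[HI] = 1/0.767 + 1.6 × 29
Step 3: 1/[HI] = 1.304 + 46.4 = 47.7
Step 4: [HI] = 1/47.7 = 0.02096 M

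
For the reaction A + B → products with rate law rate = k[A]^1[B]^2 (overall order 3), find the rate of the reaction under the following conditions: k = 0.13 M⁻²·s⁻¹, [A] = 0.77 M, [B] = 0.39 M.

0.01523 M/s

Step 1: The rate law is rate = k[A]^1[B]^2, overall order = 1+2 = 3
Step 2: Substitute values: rate = 0.13 × (0.77)^1 × (0.39)^2
Step 3: rate = 0.13 × 0.77 × 0.1521 = 0.0152252 M/s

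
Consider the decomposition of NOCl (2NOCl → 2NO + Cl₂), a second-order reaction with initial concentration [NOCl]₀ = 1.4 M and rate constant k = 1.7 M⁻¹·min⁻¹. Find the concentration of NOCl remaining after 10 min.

0.05645 M

Step 1: For a second-order reaction: 1/[NOCl] = 1/[NOCl]₀ + kt
Step 2: 1/[NOCl] = 1/1.4 + 1.7 × 10
Step 3: 1/[NOCl] = 0.7143 + 17 = 17.71
Step 4: [NOCl] = 1/17.71 = 0.05645 M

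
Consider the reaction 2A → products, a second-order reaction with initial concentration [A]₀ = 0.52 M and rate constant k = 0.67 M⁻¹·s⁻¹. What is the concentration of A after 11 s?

0.1076 M

Step 1: For a second-order reaction: 1/[A] = 1/[A]₀ + kt
Step 2: 1/[A] = 1/0.52 + 0.67 × 11
Step 3: 1/[A] = 1.923 + 7.37 = 9.293
Step 4: [A] = 1/9.293 = 0.1076 M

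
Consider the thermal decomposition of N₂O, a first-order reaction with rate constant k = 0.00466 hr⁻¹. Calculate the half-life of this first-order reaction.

148.7 hr

Step 1: For a first-order reaction, t₁/₂ = ln(2)/k
Step 2: t₁/₂ = ln(2)/0.00466
Step 3: t₁/₂ = 0.6931/0.00466 = 148.7 hr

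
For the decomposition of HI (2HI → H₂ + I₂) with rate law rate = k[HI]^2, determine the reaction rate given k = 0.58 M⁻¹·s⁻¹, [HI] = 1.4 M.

1.137 M/s

Step 1: Identify the rate law: rate = k[HI]^2
Step 2: Substitute values: rate = 0.58 × (1.4)^2
Step 3: Calculate: rate = 0.58 × 1.96 = 1.1368 M/s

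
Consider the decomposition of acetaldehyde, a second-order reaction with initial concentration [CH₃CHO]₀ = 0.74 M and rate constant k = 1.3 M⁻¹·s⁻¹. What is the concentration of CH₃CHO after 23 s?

0.032 M

Step 1: For a second-order reaction: 1/[CH₃CHO] = 1/[CH₃CHO]₀ + kt
Step 2: 1/[CH₃CHO] = 1/0.74 + 1.3 × 23
Step 3: 1/[CH₃CHO] = 1.351 + 29.9 = 31.25
Step 4: [CH₃CHO] = 1/31.25 = 0.032 M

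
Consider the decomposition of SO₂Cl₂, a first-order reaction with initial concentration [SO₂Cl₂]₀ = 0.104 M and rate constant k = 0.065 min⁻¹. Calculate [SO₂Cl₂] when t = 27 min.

0.01798 M

Step 1: For a first-order reaction: [SO₂Cl₂] = [SO₂Cl₂]₀ × e^(-kt)
Step 2: [SO₂Cl₂] = 0.104 × e^(-0.065 × 27)
Step 3: [SO₂Cl₂] = 0.104 × e^(-1.755)
Step 4: [SO₂Cl₂] = 0.104 × 0.172907 = 0.01798 M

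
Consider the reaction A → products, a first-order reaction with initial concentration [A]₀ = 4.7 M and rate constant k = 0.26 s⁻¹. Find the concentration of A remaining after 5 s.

1.281 M

Step 1: For a first-order reaction: [A] = [A]₀ × e^(-kt)
Step 2: [A] = 4.7 × e^(-0.26 × 5)
Step 3: [A] = 4.7 × e^(-1.3)
Step 4: [A] = 4.7 × 0.272532 = 1.281 M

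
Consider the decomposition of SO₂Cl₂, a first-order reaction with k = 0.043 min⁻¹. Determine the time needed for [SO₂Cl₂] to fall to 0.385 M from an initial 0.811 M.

17.33 min

Step 1: For first-order: t = ln([SO₂Cl₂]₀/[SO₂Cl₂])/k
Step 2: t = ln(0.811/0.385)/0.043
Step 3: t = ln(2.106)/0.043
Step 4: t = 0.745/0.043 = 17.33 min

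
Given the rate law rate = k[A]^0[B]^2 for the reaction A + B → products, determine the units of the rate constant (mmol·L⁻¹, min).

(mmol·L⁻¹)⁻¹·min⁻¹

Step 1: Overall order = 0 + 2 = 2.
Step 2: rate has units mmol·L⁻¹·min⁻¹; [A]^0[B]^2 has units (mmol·L⁻¹)^2.
Step 3: k = rate/([A]^0[B]^2), so units of k = (mmol·L⁻¹)^(1-2)·min⁻¹ = (mmol·L⁻¹)⁻¹·min⁻¹.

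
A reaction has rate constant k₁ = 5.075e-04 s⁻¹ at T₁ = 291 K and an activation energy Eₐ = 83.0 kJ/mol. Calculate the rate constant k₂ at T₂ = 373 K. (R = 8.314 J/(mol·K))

9.568e-01 s⁻¹

Step 1: Use the two-temperature Arrhenius form: ln(k₂/k₁) = -Eₐ/R × (1/T₂ - 1/T₁)
Step 2: Convert Eₐ to J/mol: 83.0 kJ/mol = 83000 J/mol
Step 3: 1/T₂ - 1/T₁ = 1/373 - 1/291 = -7.554610e-04 K⁻¹
Step 4: ln(k₂/k₁) = -83000/8.314 × -7.554610e-04 = 7.54189
Step 5: k₂ = k₁ × exp(7.54189) = 5.075e-04 × 1.88539e+03 = 9.568e-01 s⁻¹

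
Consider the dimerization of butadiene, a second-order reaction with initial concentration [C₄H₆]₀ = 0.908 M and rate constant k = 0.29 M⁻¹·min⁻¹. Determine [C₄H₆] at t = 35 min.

0.08888 M

Step 1: For a second-order reaction: 1/[C₄H₆] = 1/[C₄H₆]₀ + kt
Step 2: 1/[C₄H₆] = 1/0.908 + 0.29 × 35
Step 3: 1/[C₄H₆] = 1.101 + 10.15 = 11.25
Step 4: [C₄H₆] = 1/11.25 = 0.08888 M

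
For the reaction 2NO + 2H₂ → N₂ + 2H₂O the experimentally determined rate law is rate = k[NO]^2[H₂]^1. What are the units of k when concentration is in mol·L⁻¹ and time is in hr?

(mol·L⁻¹)⁻²·hr⁻¹

Step 1: Overall order = 2 + 1 = 3.
Step 2: rate has units mol·L⁻¹·hr⁻¹; [NO]^2[H₂]^1 has units (mol·L⁻¹)^3.
Step 3: k = rate/([NO]^2[H₂]^1), so units of k = (mol·L⁻¹)^(1-3)·hr⁻¹ = (mol·L⁻¹)⁻²·hr⁻¹.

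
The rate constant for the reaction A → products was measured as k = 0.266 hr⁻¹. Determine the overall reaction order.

first order (1)

Step 1: The units of k for an nth-order reaction are (concentration)^(1-n)·(time)⁻¹.
Step 2: Here k has units hr⁻¹, so the concentration exponent is 0.
Step 3: 1 - n = 0 ⇒ n = 1. The reaction is first order.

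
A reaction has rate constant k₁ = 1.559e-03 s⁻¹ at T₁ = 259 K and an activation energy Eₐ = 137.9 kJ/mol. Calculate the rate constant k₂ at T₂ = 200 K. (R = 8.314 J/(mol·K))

9.732e-12 s⁻¹

Step 1: Use the two-temperature Arrhenius form: ln(k₂/k₁) = -Eₐ/R × (1/T₂ - 1/T₁)
Step 2: Convert Eₐ to J/mol: 137.9 kJ/mol = 137900 J/mol
Step 3: 1/T₂ - 1/T₁ = 1/200 - 1/259 = 1.138996e-03 K⁻¹
Step 4: ln(k₂/k₁) = -137900/8.314 × 1.138996e-03 = -18.89194
Step 5: k₂ = k₁ × exp(-18.89194) = 1.559e-03 × 6.24216e-09 = 9.732e-12 s⁻¹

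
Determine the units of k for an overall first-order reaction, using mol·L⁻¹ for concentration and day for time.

day⁻¹

Step 1: For overall order n, rate = k × (concentration)^n.
Step 2: Rate has units mol·L⁻¹·day⁻¹; concentration term has units (mol·L⁻¹)^1.
Step 3: k = rate / (concentration)^n, so units of k = (mol·L⁻¹)^(1-1)·day⁻¹ = day⁻¹.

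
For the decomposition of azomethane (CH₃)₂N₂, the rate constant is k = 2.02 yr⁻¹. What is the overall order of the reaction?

first order (1)

Step 1: The units of k for an nth-order reaction are (concentration)^(1-n)·(time)⁻¹.
Step 2: Here k has units yr⁻¹, so the concentration exponent is 0.
Step 3: 1 - n = 0 ⇒ n = 1. The reaction is first order.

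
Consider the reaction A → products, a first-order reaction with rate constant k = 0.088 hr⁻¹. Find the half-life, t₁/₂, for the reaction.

7.877 hr

Step 1: For a first-order reaction, t₁/₂ = ln(2)/k
Step 2: t₁/₂ = ln(2)/0.088
Step 3: t₁/₂ = 0.6931/0.088 = 7.877 hr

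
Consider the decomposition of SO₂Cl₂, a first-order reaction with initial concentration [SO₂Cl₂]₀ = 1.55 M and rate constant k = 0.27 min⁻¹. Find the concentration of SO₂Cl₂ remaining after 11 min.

0.07952 M

Step 1: For a first-order reaction: [SO₂Cl₂] = [SO₂Cl₂]₀ × e^(-kt)
Step 2: [SO₂Cl₂] = 1.55 × e^(-0.27 × 11)
Step 3: [SO₂Cl₂] = 1.55 × e^(-2.97)
Step 4: [SO₂Cl₂] = 1.55 × 0.0513033 = 0.07952 M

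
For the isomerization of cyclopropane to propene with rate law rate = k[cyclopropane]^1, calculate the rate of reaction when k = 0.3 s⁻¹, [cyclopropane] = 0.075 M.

0.0225 M/s

Step 1: Identify the rate law: rate = k[cyclopropane]^1
Step 2: Substitute values: rate = 0.3 × (0.075)^1
Step 3: Calculate: rate = 0.3 × 0.075 = 0.0225 M/s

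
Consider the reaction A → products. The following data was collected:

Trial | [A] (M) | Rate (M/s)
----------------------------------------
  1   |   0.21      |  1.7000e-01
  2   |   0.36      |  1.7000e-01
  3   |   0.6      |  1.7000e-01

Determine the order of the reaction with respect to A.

zeroth order (0)

Step 1: Compare trials - when concentration changes, rate stays constant.
Step 2: rate₂/rate₁ = 1.7000e-01/1.7000e-01 = 1
Step 3: [A]₂/[A]₁ = 0.36/0.21 = 1.714
Step 4: Since rate ratio ≈ (conc ratio)^0, the reaction is zeroth order.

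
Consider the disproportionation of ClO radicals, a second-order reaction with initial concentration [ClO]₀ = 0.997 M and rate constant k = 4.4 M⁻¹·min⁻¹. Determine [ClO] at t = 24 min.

0.009381 M

Step 1: For a second-order reaction: 1/[ClO] = 1/[ClO]₀ + kt
Step 2: 1/[ClO] = 1/0.997 + 4.4 × 24
Step 3: 1/[ClO] = 1.003 + 105.6 = 106.6
Step 4: [ClO] = 1/106.6 = 0.009381 M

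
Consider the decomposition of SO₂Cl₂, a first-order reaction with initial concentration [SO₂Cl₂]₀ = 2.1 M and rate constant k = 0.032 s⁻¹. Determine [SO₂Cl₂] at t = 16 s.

1.259 M

Step 1: For a first-order reaction: [SO₂Cl₂] = [SO₂Cl₂]₀ × e^(-kt)
Step 2: [SO₂Cl₂] = 2.1 × e^(-0.032 × 16)
Step 3: [SO₂Cl₂] = 2.1 × e^(-0.512)
Step 4: [SO₂Cl₂] = 2.1 × 0.599296 = 1.259 M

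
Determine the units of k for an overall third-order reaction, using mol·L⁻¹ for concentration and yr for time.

(mol·L⁻¹)⁻²·yr⁻¹

Step 1: For overall order n, rate = k × (concentration)^n.
Step 2: Rate has units mol·L⁻¹·yr⁻¹; concentration term has units (mol·L⁻¹)^3.
Step 3: k = rate / (concentration)^n, so units of k = (mol·L⁻¹)^(1-3)·yr⁻¹ = (mol·L⁻¹)⁻²·yr⁻¹.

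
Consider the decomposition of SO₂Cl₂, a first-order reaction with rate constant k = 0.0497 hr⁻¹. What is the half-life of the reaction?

13.95 hr

Step 1: For a first-order reaction, t₁/₂ = ln(2)/k
Step 2: t₁/₂ = ln(2)/0.0497
Step 3: t₁/₂ = 0.6931/0.0497 = 13.95 hr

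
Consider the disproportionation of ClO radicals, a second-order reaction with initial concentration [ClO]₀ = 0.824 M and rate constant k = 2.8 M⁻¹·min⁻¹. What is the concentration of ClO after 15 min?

0.02314 M

Step 1: For a second-order reaction: 1/[ClO] = 1/[ClO]₀ + kt
Step 2: 1/[ClO] = 1/0.824 + 2.8 × 15
Step 3: 1/[ClO] = 1.214 + 42 = 43.21
Step 4: [ClO] = 1/43.21 = 0.02314 M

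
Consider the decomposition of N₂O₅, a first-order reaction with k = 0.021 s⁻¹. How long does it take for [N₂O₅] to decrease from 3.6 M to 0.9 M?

66.01 s

Step 1: For first-order: t = ln([N₂O₅]₀/[N₂O₅])/k
Step 2: t = ln(3.6/0.9)/0.021
Step 3: t = ln(4)/0.021
Step 4: t = 1.386/0.021 = 66.01 s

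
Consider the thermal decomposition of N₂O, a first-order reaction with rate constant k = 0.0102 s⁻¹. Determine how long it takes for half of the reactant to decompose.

67.96 s

Step 1: For a first-order reaction, t₁/₂ = ln(2)/k
Step 2: t₁/₂ = ln(2)/0.0102
Step 3: t₁/₂ = 0.6931/0.0102 = 67.96 s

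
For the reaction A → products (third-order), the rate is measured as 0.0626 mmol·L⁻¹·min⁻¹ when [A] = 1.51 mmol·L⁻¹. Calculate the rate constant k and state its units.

0.01818 (mmol·L⁻¹)⁻²·min⁻¹

Step 1: rate = k[A]^3, so k = rate / [A]^3.
Step 2: k = 0.0626 / (1.51)^3 = 0.0626 / 3.443.
Step 3: k = 0.01818 (mmol·L⁻¹)⁻²·min⁻¹.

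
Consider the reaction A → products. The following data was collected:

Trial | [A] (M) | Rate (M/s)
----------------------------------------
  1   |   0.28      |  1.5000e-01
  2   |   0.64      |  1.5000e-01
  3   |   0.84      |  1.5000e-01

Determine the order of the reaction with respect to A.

zeroth order (0)

Step 1: Compare trials - when concentration changes, rate stays constant.
Step 2: rate₂/rate₁ = 1.5000e-01/1.5000e-01 = 1
Step 3: [A]₂/[A]₁ = 0.64/0.28 = 2.286
Step 4: Since rate ratio ≈ (conc ratio)^0, the reaction is zeroth order.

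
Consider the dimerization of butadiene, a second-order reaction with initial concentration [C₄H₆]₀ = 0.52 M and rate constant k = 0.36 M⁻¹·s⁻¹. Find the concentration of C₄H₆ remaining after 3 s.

0.333 M

Step 1: For a second-order reaction: 1/[C₄H₆] = 1/[C₄H₆]₀ + kt
Step 2: 1/[C₄H₆] = 1/0.52 + 0.36 × 3
Step 3: 1/[C₄H₆] = 1.923 + 1.08 = 3.003
Step 4: [C₄H₆] = 1/3.003 = 0.333 M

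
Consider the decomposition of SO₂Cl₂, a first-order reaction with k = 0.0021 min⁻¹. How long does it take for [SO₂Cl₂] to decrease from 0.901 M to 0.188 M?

746.2 min

Step 1: For first-order: t = ln([SO₂Cl₂]₀/[SO₂Cl₂])/k
Step 2: t = ln(0.901/0.188)/0.0021
Step 3: t = ln(4.793)/0.0021
Step 4: t = 1.567/0.0021 = 746.2 min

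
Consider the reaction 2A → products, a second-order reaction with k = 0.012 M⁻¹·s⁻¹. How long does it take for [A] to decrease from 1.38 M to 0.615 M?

75.11 s

Step 1: For second-order: t = (1/[A] - 1/[A]₀)/k
Step 2: t = (1/0.615 - 1/1.38)/0.012
Step 3: t = (1.626 - 0.7246)/0.012
Step 4: t = 0.9014/0.012 = 75.11 s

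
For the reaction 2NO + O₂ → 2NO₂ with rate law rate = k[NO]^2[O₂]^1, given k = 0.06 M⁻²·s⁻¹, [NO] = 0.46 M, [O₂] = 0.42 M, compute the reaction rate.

0.005332 M/s

Step 1: The rate law is rate = k[NO]^2[O₂]^1
Step 2: Substitute: rate = 0.06 × (0.46)^2 × (0.42)^1
Step 3: rate = 0.06 × 0.2116 × 0.42 = 0.00533232 M/s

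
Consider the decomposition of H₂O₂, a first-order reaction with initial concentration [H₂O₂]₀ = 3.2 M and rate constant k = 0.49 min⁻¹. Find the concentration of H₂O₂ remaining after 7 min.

0.1036 M

Step 1: For a first-order reaction: [H₂O₂] = [H₂O₂]₀ × e^(-kt)
Step 2: [H₂O₂] = 3.2 × e^(-0.49 × 7)
Step 3: [H₂O₂] = 3.2 × e^(-3.43)
Step 4: [H₂O₂] = 3.2 × 0.0323869 = 0.1036 M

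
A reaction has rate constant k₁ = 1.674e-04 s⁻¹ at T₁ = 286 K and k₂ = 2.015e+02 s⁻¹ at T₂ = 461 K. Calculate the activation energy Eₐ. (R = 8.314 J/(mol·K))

87.7 kJ/mol

Step 1: Use the two-temperature Arrhenius form: ln(k₂/k₁) = -Eₐ/R × (1/T₂ - 1/T₁)
Step 2: ln(k₂/k₁) = ln(2.015e+02/1.674e-04) = ln(1.2037e+06) = 14.0009
Step 3: 1/T₂ - 1/T₁ = 1/461 - 1/286 = -1.327306e-03 K⁻¹
Step 4: Eₐ = -R × ln(k₂/k₁) / (1/T₂ - 1/T₁) = -8.314 × 14.0009 / -1.327306e-03
Step 5: Eₐ = 8.7699e+04 J/mol = 87.7 kJ/mol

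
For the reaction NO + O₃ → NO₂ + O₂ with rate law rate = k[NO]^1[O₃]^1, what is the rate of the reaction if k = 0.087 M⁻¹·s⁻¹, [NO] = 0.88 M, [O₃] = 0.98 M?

0.07503 M/s

Step 1: The rate law is rate = k[NO]^1[O₃]^1
Step 2: Substitute: rate = 0.087 × (0.88)^1 × (0.98)^1
Step 3: rate = 0.087 × 0.88 × 0.98 = 0.0750288 M/s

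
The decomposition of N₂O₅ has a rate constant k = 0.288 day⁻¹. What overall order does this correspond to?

first order (1)

Step 1: The units of k for an nth-order reaction are (concentration)^(1-n)·(time)⁻¹.
Step 2: Here k has units day⁻¹, so the concentration exponent is 0.
Step 3: 1 - n = 0 ⇒ n = 1. The reaction is first order.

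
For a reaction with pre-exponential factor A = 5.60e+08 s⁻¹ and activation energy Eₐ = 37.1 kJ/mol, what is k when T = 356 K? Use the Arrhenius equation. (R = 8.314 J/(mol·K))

2.02e+03 s⁻¹

Step 1: Use the Arrhenius equation: k = A × exp(-Eₐ/RT)
Step 2: Convert Eₐ to J/mol: 37.1 kJ/mol = 37100 J/mol
Step 3: Calculate the exponent: -Eₐ/(RT) = -37100/(8.314 × 356) = -12.53470
Step 4: k = 5.60e+08 × exp(-12.53470)
Step 5: k = 5.60e+08 × 3.59956e-06 = 2.0158e+03 s⁻¹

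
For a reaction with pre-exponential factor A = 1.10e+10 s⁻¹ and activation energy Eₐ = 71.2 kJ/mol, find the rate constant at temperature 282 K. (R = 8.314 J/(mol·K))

7.12e-04 s⁻¹

Step 1: Use the Arrhenius equation: k = A × exp(-Eₐ/RT)
Step 2: Convert Eₐ to J/mol: 71.2 kJ/mol = 71200 J/mol
Step 3: Calculate the exponent: -Eₐ/(RT) = -71200/(8.314 × 282) = -30.36833
Step 4: k = 1.10e+10 × exp(-30.36833)
Step 5: k = 1.10e+10 × 6.47443e-14 = 7.1219e-04 s⁻¹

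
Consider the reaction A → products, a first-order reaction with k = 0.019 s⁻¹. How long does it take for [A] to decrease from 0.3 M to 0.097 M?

59.42 s

Step 1: For first-order: t = ln([A]₀/[A])/k
Step 2: t = ln(0.3/0.097)/0.019
Step 3: t = ln(3.093)/0.019
Step 4: t = 1.129/0.019 = 59.42 s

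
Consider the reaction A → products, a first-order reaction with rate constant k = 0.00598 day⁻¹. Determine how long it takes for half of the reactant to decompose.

115.9 day

Step 1: For a first-order reaction, t₁/₂ = ln(2)/k
Step 2: t₁/₂ = ln(2)/0.00598
Step 3: t₁/₂ = 0.6931/0.00598 = 115.9 day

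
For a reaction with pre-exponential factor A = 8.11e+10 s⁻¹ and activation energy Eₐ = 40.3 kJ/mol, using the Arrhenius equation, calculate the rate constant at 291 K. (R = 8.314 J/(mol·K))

4.73e+03 s⁻¹

Step 1: Use the Arrhenius equation: k = A × exp(-Eₐ/RT)
Step 2: Convert Eₐ to J/mol: 40.3 kJ/mol = 40300 J/mol
Step 3: Calculate the exponent: -Eₐ/(RT) = -40300/(8.314 × 291) = -16.65720
Step 4: k = 8.11e+10 × exp(-16.65720)
Step 5: k = 8.11e+10 × 5.83270e-08 = 4.7303e+03 s⁻¹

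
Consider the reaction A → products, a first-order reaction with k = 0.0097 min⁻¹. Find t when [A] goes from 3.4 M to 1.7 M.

71.46 min

Step 1: For first-order: t = ln([A]₀/[A])/k
Step 2: t = ln(3.4/1.7)/0.0097
Step 3: t = ln(2)/0.0097
Step 4: t = 0.6931/0.0097 = 71.46 min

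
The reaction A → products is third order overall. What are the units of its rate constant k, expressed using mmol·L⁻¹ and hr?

(mmol·L⁻¹)⁻²·hr⁻¹

Step 1: For overall order n, rate = k × (concentration)^n.
Step 2: Rate has units mmol·L⁻¹·hr⁻¹; concentration term has units (mmol·L⁻¹)^3.
Step 3: k = rate / (concentration)^n, so units of k = (mmol·L⁻¹)^(1-3)·hr⁻¹ = (mmol·L⁻¹)⁻²·hr⁻¹.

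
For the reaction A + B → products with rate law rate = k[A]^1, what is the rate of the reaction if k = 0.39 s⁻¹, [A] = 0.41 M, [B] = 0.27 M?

0.1599 M/s

Step 1: The rate law is rate = k[A]^1
Step 2: Note that the rate does not depend on [B] (zero order in B).
Step 3: rate = 0.39 × (0.41)^1 = 0.1599 M/s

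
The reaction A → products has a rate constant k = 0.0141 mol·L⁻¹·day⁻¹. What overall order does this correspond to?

zeroth order (0)

Step 1: The units of k for an nth-order reaction are (concentration)^(1-n)·(time)⁻¹.
Step 2: Here k has units mol·L⁻¹·day⁻¹, so the concentration exponent is 1.
Step 3: 1 - n = 1 ⇒ n = 0. The reaction is zeroth order.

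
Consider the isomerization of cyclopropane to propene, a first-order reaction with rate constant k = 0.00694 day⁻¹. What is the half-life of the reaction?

99.88 day

Step 1: For a first-order reaction, t₁/₂ = ln(2)/k
Step 2: t₁/₂ = ln(2)/0.00694
Step 3: t₁/₂ = 0.6931/0.00694 = 99.88 day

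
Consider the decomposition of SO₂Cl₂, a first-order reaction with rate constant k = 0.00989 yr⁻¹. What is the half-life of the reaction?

70.09 yr

Step 1: For a first-order reaction, t₁/₂ = ln(2)/k
Step 2: t₁/₂ = ln(2)/0.00989
Step 3: t₁/₂ = 0.6931/0.00989 = 70.09 yr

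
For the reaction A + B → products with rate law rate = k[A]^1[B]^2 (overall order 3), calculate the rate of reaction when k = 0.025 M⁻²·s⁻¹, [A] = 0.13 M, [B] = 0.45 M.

0.0006581 M/s

Step 1: The rate law is rate = k[A]^1[B]^2, overall order = 1+2 = 3
Step 2: Substitute values: rate = 0.025 × (0.13)^1 × (0.45)^2
Step 3: rate = 0.025 × 0.13 × 0.2025 = 0.000658125 M/s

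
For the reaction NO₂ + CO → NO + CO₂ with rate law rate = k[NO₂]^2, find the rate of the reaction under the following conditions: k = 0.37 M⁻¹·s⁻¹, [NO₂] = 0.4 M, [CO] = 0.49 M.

0.0592 M/s

Step 1: The rate law is rate = k[NO₂]^2
Step 2: Note that the rate does not depend on [CO] (zero order in CO).
Step 3: rate = 0.37 × (0.4)^2 = 0.0592 M/s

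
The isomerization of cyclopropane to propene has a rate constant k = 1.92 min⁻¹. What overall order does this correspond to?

first order (1)

Step 1: The units of k for an nth-order reaction are (concentration)^(1-n)·(time)⁻¹.
Step 2: Here k has units min⁻¹, so the concentration exponent is 0.
Step 3: 1 - n = 0 ⇒ n = 1. The reaction is first order.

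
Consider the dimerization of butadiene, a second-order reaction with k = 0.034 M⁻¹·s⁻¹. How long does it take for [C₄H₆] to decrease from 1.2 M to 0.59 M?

25.34 s

Step 1: For second-order: t = (1/[C₄H₆] - 1/[C₄H₆]₀)/k
Step 2: t = (1/0.59 - 1/1.2)/0.034
Step 3: t = (1.695 - 0.8333)/0.034
Step 4: t = 0.8616/0.034 = 25.34 s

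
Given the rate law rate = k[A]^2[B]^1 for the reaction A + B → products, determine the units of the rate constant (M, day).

M⁻²·day⁻¹

Step 1: Overall order = 2 + 1 = 3.
Step 2: rate has units M·day⁻¹; [A]^2[B]^1 has units M^3.
Step 3: k = rate/([A]^2[B]^1), so units of k = M^(1-3)·day⁻¹ = M⁻²·day⁻¹.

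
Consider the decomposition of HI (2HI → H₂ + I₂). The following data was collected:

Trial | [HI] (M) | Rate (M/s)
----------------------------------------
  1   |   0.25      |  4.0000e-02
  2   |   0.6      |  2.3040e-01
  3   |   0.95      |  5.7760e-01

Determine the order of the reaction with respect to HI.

second order (2)

Step 1: Compare trials to find order n where rate₂/rate₁ = ([HI]₂/[HI]₁)^n
Step 2: rate₂/rate₁ = 2.3040e-01/4.0000e-02 = 5.76
Step 3: [HI]₂/[HI]₁ = 0.6/0.25 = 2.4
Step 4: n = ln(5.76)/ln(2.4) = 2.00 ≈ 2
Step 5: The reaction is second order in HI.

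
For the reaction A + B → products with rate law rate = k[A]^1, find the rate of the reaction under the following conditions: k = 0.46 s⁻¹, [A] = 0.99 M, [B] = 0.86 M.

0.4554 M/s

Step 1: The rate law is rate = k[A]^1
Step 2: Note that the rate does not depend on [B] (zero order in B).
Step 3: rate = 0.46 × (0.99)^1 = 0.4554 M/s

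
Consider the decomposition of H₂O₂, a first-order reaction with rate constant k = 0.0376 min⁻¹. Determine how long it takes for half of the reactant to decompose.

18.43 min

Step 1: For a first-order reaction, t₁/₂ = ln(2)/k
Step 2: t₁/₂ = ln(2)/0.0376
Step 3: t₁/₂ = 0.6931/0.0376 = 18.43 min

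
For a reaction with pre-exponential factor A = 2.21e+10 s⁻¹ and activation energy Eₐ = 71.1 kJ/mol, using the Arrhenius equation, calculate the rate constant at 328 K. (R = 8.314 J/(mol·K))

1.05e-01 s⁻¹

Step 1: Use the Arrhenius equation: k = A × exp(-Eₐ/RT)
Step 2: Convert Eₐ to J/mol: 71.1 kJ/mol = 71100 J/mol
Step 3: Calculate the exponent: -Eₐ/(RT) = -71100/(8.314 × 328) = -26.07268
Step 4: k = 2.21e+10 × exp(-26.07268)
Step 5: k = 2.21e+10 × 4.75093e-12 = 1.0500e-01 s⁻¹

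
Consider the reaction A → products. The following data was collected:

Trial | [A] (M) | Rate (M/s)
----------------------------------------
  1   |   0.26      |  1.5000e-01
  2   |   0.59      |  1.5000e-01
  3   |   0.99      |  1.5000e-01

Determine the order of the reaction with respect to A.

zeroth order (0)

Step 1: Compare trials - when concentration changes, rate stays constant.
Step 2: rate₂/rate₁ = 1.5000e-01/1.5000e-01 = 1
Step 3: [A]₂/[A]₁ = 0.59/0.26 = 2.269
Step 4: Since rate ratio ≈ (conc ratio)^0, the reaction is zeroth order.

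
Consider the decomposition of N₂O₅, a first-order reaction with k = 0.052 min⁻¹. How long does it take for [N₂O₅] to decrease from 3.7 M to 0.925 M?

26.66 min

Step 1: For first-order: t = ln([N₂O₅]₀/[N₂O₅])/k
Step 2: t = ln(3.7/0.925)/0.052
Step 3: t = ln(4)/0.052
Step 4: t = 1.386/0.052 = 26.66 min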